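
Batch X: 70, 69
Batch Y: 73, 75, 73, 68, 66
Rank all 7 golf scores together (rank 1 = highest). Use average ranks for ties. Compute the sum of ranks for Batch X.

9

Sorted (descending): 75, 73, 73, 70, 69, 68, 66
The 2 values of 73 occupy positions 2–3 → average rank (2+3)/2 = 2.5.
Batch X values → pooled ranks: 70→4, 69→5
Rank sum = 4 + 5 = 9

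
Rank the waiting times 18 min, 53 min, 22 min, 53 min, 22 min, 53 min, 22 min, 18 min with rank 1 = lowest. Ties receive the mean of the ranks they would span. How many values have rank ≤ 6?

Sorted (ascending): 18, 18, 22, 22, 22, 53, 53, 53
The 2 values of 18 occupy positions 1–2 → average rank (1+2)/2 = 1.5.
The 3 values of 22 occupy positions 3–5 → average rank 4.
The 3 values of 53 occupy positions 6–8 → average rank 7.
Ranks ≤ 6: {1.5, 1.5, 4, 4, 4} → 5 values.

5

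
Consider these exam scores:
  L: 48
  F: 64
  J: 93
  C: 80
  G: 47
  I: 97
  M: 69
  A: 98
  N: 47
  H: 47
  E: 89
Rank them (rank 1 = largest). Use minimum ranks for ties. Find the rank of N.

Sorted (descending): 98, 97, 93, 89, 80, 69, 64, 48, 47, 47, 47
The 3 values of 47 occupy positions 9–11 → each gets rank 9.
N has value 47 → rank 9.

9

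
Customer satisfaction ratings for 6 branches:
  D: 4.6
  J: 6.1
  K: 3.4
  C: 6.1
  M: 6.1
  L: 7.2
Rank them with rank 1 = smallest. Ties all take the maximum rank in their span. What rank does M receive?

5

Sorted (ascending): 3.4, 4.6, 6.1, 6.1, 6.1, 7.2
The 3 values of 6.1 occupy positions 3–5 → each gets rank 5.
M has value 6.1 → rank 5.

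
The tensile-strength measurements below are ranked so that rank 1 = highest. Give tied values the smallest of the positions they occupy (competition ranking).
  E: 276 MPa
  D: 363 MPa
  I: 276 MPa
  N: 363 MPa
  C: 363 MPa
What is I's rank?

4

Sorted (descending): 363, 363, 363, 276, 276
The 3 values of 363 occupy positions 1–3 → each gets rank 1.
The 2 values of 276 occupy positions 4–5 → each gets rank 4.
I has value 276 MPa → rank 4.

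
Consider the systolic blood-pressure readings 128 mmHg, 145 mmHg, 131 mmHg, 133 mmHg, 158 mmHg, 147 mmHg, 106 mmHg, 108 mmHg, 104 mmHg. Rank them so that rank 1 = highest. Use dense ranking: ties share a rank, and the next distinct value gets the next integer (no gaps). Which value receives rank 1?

Sorted (descending): 158, 147, 145, 133, 131, 128, 108, 106, 104
No ties — each value takes its position as its rank.
Rank 1 → value 158.

158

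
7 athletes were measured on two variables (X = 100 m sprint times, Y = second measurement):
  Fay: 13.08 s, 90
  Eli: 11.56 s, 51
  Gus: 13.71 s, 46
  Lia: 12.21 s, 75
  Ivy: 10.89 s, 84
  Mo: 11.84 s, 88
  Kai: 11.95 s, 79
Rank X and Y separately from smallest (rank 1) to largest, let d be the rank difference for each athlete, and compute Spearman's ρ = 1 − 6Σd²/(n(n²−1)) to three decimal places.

-0.179

Ranks of variable 1: 6, 2, 7, 5, 1, 3, 4
Ranks of variable 2: 7, 2, 1, 3, 5, 6, 4
d = r₁ − r₂: -1, 0, 6, 2, -4, -3, 0
d²: 1, 0, 36, 4, 16, 9, 0; Σd² = 66
ρ = 1 − 6·66/(7·48) = 1 − 396/336 = -0.179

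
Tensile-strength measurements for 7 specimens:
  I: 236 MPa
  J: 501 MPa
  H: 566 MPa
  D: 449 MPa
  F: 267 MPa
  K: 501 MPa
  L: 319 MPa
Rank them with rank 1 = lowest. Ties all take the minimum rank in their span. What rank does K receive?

5

Sorted (ascending): 236, 267, 319, 449, 501, 501, 566
The 2 values of 501 occupy positions 5–6 → each gets rank 5.
K has value 501 MPa → rank 5.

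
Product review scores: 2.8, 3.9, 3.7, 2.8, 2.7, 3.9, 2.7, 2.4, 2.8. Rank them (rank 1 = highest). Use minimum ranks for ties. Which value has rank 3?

3.7

Sorted (descending): 3.9, 3.9, 3.7, 2.8, 2.8, 2.8, 2.7, 2.7, 2.4
The 2 values of 3.9 occupy positions 1–2 → each gets rank 1.
The 3 values of 2.8 occupy positions 4–6 → each gets rank 4.
The 2 values of 2.7 occupy positions 7–8 → each gets rank 7.
Rank 3 → value 3.7.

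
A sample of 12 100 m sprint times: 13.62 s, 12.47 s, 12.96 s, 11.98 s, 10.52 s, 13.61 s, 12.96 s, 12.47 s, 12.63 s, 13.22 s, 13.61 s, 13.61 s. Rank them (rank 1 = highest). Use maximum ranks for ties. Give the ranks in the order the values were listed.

Sorted (descending): 13.62, 13.61, 13.61, 13.61, 13.22, 12.96, 12.96, 12.63, 12.47, 12.47, 11.98, 10.52
The 3 values of 13.61 occupy positions 2–4 → each gets rank 4.
The 2 values of 12.96 occupy positions 6–7 → each gets rank 7.
The 2 values of 12.47 occupy positions 9–10 → each gets rank 10.

1, 10, 7, 11, 12, 4, 7, 10, 8, 5, 4, 4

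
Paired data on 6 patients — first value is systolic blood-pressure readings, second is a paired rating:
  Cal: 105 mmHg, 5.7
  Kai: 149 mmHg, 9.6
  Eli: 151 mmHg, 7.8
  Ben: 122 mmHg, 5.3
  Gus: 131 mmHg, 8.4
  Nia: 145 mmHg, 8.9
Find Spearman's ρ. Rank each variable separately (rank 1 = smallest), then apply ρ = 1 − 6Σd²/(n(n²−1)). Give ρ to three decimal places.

0.600

Ranks of variable 1: 1, 5, 6, 2, 3, 4
Ranks of variable 2: 2, 6, 3, 1, 4, 5
d = r₁ − r₂: -1, -1, 3, 1, -1, -1
d²: 1, 1, 9, 1, 1, 1; Σd² = 14
ρ = 1 − 6·14/(6·35) = 1 − 84/210 = 0.600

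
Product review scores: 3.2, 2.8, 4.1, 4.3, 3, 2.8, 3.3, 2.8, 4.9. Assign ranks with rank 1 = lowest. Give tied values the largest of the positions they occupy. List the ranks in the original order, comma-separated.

Sorted (ascending): 2.8, 2.8, 2.8, 3, 3.2, 3.3, 4.1, 4.3, 4.9
The 3 values of 2.8 occupy positions 1–3 → each gets rank 3.

5, 3, 7, 8, 4, 3, 6, 3, 9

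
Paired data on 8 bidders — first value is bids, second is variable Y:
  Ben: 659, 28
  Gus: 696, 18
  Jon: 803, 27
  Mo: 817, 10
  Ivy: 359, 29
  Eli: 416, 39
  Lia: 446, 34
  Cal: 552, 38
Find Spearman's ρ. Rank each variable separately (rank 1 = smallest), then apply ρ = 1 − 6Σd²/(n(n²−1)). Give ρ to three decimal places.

Ranks of variable 1: 5, 6, 7, 8, 1, 2, 3, 4
Ranks of variable 2: 4, 2, 3, 1, 5, 8, 6, 7
d = r₁ − r₂: 1, 4, 4, 7, -4, -6, -3, -3
d²: 1, 16, 16, 49, 16, 36, 9, 9; Σd² = 152
ρ = 1 − 6·152/(8·63) = 1 − 912/504 = -0.810

-0.810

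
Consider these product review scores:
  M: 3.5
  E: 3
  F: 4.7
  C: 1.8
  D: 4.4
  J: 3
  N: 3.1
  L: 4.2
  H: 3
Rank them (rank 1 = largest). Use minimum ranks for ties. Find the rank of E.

6

Sorted (descending): 4.7, 4.4, 4.2, 3.5, 3.1, 3, 3, 3, 1.8
The 3 values of 3 occupy positions 6–8 → each gets rank 6.
E has value 3 → rank 6.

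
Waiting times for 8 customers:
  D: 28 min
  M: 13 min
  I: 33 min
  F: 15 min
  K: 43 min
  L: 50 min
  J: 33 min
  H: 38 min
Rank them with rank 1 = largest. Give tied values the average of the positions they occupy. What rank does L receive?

1

Sorted (descending): 50, 43, 38, 33, 33, 28, 15, 13
The 2 values of 33 occupy positions 4–5 → average rank (4+5)/2 = 4.5.
L has value 50 min → rank 1.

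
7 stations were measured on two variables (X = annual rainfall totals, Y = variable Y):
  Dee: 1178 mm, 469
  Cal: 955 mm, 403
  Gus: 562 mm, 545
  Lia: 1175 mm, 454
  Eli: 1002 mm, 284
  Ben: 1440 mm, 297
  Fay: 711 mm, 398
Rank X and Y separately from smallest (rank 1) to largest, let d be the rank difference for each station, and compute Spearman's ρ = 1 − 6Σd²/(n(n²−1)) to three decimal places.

Ranks of variable 1: 6, 3, 1, 5, 4, 7, 2
Ranks of variable 2: 6, 4, 7, 5, 1, 2, 3
d = r₁ − r₂: 0, -1, -6, 0, 3, 5, -1
d²: 0, 1, 36, 0, 9, 25, 1; Σd² = 72
ρ = 1 − 6·72/(7·48) = 1 − 432/336 = -0.286

-0.286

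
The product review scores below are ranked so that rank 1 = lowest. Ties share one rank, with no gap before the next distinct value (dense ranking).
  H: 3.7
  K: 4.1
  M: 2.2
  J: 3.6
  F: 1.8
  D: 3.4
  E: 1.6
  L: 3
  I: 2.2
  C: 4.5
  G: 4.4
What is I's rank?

3

Sorted (ascending): 1.6, 1.8, 2.2, 2.2, 3, 3.4, 3.6, 3.7, 4.1, 4.4, 4.5
The 2 values of 2.2 share dense rank 3.
Remaining distinct values take the next consecutive integers.
I has value 2.2 → rank 3.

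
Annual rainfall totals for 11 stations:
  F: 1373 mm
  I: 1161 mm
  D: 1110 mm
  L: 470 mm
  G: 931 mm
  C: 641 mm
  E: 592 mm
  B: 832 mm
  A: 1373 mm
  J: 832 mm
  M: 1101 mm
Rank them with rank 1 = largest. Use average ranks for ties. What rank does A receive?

Sorted (descending): 1373, 1373, 1161, 1110, 1101, 931, 832, 832, 641, 592, 470
The 2 values of 1373 occupy positions 1–2 → average rank (1+2)/2 = 1.5.
The 2 values of 832 occupy positions 7–8 → average rank (7+8)/2 = 7.5.
A has value 1373 mm → rank 1.5.

1.5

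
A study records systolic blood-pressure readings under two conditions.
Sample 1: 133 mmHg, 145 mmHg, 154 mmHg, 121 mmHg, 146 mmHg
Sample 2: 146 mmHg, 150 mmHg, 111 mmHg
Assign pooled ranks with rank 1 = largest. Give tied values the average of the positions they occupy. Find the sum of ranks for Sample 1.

22.5

Sorted (descending): 154, 150, 146, 146, 145, 133, 121, 111
The 2 values of 146 occupy positions 3–4 → average rank (3+4)/2 = 3.5.
Sample 1 values → pooled ranks: 133→6, 145→5, 154→1, 121→7, 146→3.5
Rank sum = 6 + 5 + 1 + 7 + 3.5 = 22.5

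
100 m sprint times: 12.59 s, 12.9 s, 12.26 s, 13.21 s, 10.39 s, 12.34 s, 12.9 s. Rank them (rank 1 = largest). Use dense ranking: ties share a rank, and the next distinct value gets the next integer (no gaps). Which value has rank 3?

12.59

Sorted (descending): 13.21, 12.9, 12.9, 12.59, 12.34, 12.26, 10.39
The 2 values of 12.9 share dense rank 2.
Remaining distinct values take the next consecutive integers.
Rank 3 → value 12.59.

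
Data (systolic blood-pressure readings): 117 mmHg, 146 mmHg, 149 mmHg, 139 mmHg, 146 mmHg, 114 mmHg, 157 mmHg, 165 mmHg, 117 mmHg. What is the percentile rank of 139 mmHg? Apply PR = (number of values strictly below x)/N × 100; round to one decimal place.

33.3

N = 9.
Strictly below 139: 3. Equal to 139: 1.
PR = 3/9 × 100 = 33.3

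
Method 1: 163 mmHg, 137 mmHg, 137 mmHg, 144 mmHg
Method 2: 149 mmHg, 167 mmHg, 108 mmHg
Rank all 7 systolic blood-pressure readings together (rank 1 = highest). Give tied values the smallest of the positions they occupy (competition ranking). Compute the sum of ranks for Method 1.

16

Sorted (descending): 167, 163, 149, 144, 137, 137, 108
The 2 values of 137 occupy positions 5–6 → each gets rank 5.
Method 1 values → pooled ranks: 163→2, 137→5, 137→5, 144→4
Rank sum = 2 + 5 + 5 + 4 = 16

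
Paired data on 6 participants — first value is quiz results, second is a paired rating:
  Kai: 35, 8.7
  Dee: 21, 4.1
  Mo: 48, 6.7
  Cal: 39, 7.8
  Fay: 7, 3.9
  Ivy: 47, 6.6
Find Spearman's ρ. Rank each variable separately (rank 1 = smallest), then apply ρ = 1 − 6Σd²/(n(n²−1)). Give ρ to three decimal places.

0.486

Ranks of variable 1: 3, 2, 6, 4, 1, 5
Ranks of variable 2: 6, 2, 4, 5, 1, 3
d = r₁ − r₂: -3, 0, 2, -1, 0, 2
d²: 9, 0, 4, 1, 0, 4; Σd² = 18
ρ = 1 − 6·18/(6·35) = 1 − 108/210 = 0.486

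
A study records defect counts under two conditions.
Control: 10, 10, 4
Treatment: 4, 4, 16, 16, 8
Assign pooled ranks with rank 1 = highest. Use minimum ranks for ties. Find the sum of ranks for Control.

Sorted (descending): 16, 16, 10, 10, 8, 4, 4, 4
The 2 values of 16 occupy positions 1–2 → each gets rank 1.
The 2 values of 10 occupy positions 3–4 → each gets rank 3.
The 3 values of 4 occupy positions 6–8 → each gets rank 6.
Control values → pooled ranks: 10→3, 10→3, 4→6
Rank sum = 3 + 3 + 6 = 12

12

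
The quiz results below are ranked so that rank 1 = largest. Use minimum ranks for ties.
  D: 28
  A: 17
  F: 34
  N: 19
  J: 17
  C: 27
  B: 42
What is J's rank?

Sorted (descending): 42, 34, 28, 27, 19, 17, 17
The 2 values of 17 occupy positions 6–7 → each gets rank 6.
J has value 17 → rank 6.

6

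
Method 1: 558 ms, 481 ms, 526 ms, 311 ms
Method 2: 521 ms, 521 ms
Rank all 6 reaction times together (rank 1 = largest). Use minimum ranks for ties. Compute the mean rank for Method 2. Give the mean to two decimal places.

3.00

Sorted (descending): 558, 526, 521, 521, 481, 311
The 2 values of 521 occupy positions 3–4 → each gets rank 3.
Method 2 values → pooled ranks: 521→3, 521→3
Mean rank = (3 + 3) / 2 = 3.00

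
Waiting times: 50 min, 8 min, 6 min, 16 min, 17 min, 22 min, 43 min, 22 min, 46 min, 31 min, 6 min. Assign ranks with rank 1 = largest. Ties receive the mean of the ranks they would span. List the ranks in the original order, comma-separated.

Sorted (descending): 50, 46, 43, 31, 22, 22, 17, 16, 8, 6, 6
The 2 values of 22 occupy positions 5–6 → average rank (5+6)/2 = 5.5.
The 2 values of 6 occupy positions 10–11 → average rank (10+11)/2 = 10.5.

1, 9, 10.5, 8, 7, 5.5, 3, 5.5, 2, 4, 10.5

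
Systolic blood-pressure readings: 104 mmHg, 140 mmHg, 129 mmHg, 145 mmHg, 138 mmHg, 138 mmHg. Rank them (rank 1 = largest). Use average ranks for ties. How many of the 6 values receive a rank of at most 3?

Sorted (descending): 145, 140, 138, 138, 129, 104
The 2 values of 138 occupy positions 3–4 → average rank (3+4)/2 = 3.5.
Ranks ≤ 3: {1, 2} → 2 values.

2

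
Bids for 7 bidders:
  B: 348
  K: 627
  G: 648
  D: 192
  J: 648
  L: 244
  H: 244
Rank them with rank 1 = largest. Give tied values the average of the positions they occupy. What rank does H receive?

Sorted (descending): 648, 648, 627, 348, 244, 244, 192
The 2 values of 648 occupy positions 1–2 → average rank (1+2)/2 = 1.5.
The 2 values of 244 occupy positions 5–6 → average rank (5+6)/2 = 5.5.
H has value 244 → rank 5.5.

5.5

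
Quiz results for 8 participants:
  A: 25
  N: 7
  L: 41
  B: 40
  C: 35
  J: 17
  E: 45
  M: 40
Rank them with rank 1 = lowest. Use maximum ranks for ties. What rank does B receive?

6

Sorted (ascending): 7, 17, 25, 35, 40, 40, 41, 45
The 2 values of 40 occupy positions 5–6 → each gets rank 6.
B has value 40 → rank 6.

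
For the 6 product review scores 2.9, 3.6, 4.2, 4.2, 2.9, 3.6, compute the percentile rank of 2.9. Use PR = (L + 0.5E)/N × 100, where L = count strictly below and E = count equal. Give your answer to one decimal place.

16.7

N = 6.
Strictly below 2.9: 0. Equal to 2.9: 2.
PR = (0 + 0.5·2)/6 × 100 = 16.7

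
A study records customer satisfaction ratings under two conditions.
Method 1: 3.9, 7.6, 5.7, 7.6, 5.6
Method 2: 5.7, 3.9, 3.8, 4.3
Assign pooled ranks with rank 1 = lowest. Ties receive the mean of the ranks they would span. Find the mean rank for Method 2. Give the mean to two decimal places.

Sorted (ascending): 3.8, 3.9, 3.9, 4.3, 5.6, 5.7, 5.7, 7.6, 7.6
The 2 values of 3.9 occupy positions 2–3 → average rank (2+3)/2 = 2.5.
The 2 values of 5.7 occupy positions 6–7 → average rank (6+7)/2 = 6.5.
The 2 values of 7.6 occupy positions 8–9 → average rank (8+9)/2 = 8.5.
Method 2 values → pooled ranks: 5.7→6.5, 3.9→2.5, 3.8→1, 4.3→4
Mean rank = (6.5 + 2.5 + 1 + 4) / 4 = 3.50

3.50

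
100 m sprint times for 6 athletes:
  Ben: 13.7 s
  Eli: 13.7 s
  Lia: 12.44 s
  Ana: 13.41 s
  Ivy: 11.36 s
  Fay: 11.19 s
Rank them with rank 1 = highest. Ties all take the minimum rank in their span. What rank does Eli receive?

Sorted (descending): 13.7, 13.7, 13.41, 12.44, 11.36, 11.19
The 2 values of 13.7 occupy positions 1–2 → each gets rank 1.
Eli has value 13.7 s → rank 1.

1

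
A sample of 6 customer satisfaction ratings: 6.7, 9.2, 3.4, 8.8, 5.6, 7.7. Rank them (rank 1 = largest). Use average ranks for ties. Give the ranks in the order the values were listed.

Sorted (descending): 9.2, 8.8, 7.7, 6.7, 5.6, 3.4
No ties — each value takes its position as its rank.

4, 1, 6, 2, 5, 3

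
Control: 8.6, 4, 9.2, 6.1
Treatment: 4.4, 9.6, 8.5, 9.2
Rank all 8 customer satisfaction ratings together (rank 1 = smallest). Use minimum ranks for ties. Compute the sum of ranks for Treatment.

Sorted (ascending): 4, 4.4, 6.1, 8.5, 8.6, 9.2, 9.2, 9.6
The 2 values of 9.2 occupy positions 6–7 → each gets rank 6.
Treatment values → pooled ranks: 4.4→2, 9.6→8, 8.5→4, 9.2→6
Rank sum = 2 + 8 + 4 + 6 = 20

20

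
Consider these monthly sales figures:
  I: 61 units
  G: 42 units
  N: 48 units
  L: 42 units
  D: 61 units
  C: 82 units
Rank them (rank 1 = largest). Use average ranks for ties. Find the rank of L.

Sorted (descending): 82, 61, 61, 48, 42, 42
The 2 values of 61 occupy positions 2–3 → average rank (2+3)/2 = 2.5.
The 2 values of 42 occupy positions 5–6 → average rank (5+6)/2 = 5.5.
L has value 42 units → rank 5.5.

5.5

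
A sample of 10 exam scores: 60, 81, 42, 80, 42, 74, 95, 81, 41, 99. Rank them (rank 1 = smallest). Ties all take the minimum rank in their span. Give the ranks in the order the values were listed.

Sorted (ascending): 41, 42, 42, 60, 74, 80, 81, 81, 95, 99
The 2 values of 42 occupy positions 2–3 → each gets rank 2.
The 2 values of 81 occupy positions 7–8 → each gets rank 7.

4, 7, 2, 6, 2, 5, 9, 7, 1, 10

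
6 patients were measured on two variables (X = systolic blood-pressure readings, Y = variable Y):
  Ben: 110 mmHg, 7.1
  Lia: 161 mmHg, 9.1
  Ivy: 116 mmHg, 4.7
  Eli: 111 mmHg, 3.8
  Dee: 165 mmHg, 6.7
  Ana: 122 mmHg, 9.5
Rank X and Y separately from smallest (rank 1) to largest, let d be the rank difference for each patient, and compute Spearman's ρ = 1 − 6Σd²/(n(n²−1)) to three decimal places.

0.314

Ranks of variable 1: 1, 5, 3, 2, 6, 4
Ranks of variable 2: 4, 5, 2, 1, 3, 6
d = r₁ − r₂: -3, 0, 1, 1, 3, -2
d²: 9, 0, 1, 1, 9, 4; Σd² = 24
ρ = 1 − 6·24/(6·35) = 1 − 144/210 = 0.314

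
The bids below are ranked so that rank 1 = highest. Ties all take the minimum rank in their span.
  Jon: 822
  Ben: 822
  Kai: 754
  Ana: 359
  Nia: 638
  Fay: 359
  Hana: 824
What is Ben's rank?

Sorted (descending): 824, 822, 822, 754, 638, 359, 359
The 2 values of 822 occupy positions 2–3 → each gets rank 2.
The 2 values of 359 occupy positions 6–7 → each gets rank 6.
Ben has value 822 → rank 2.

2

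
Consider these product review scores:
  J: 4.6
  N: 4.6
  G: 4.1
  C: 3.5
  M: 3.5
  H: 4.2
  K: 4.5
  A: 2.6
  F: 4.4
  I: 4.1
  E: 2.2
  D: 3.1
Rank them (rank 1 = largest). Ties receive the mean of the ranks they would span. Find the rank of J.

Sorted (descending): 4.6, 4.6, 4.5, 4.4, 4.2, 4.1, 4.1, 3.5, 3.5, 3.1, 2.6, 2.2
The 2 values of 4.6 occupy positions 1–2 → average rank (1+2)/2 = 1.5.
The 2 values of 4.1 occupy positions 6–7 → average rank (6+7)/2 = 6.5.
The 2 values of 3.5 occupy positions 8–9 → average rank (8+9)/2 = 8.5.
J has value 4.6 → rank 1.5.

1.5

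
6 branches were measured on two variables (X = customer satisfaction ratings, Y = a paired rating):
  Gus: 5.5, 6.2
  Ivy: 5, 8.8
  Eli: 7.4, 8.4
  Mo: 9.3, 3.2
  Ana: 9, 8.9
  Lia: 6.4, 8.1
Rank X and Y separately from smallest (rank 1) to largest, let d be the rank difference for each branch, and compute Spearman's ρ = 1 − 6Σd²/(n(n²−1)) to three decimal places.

Ranks of variable 1: 2, 1, 4, 6, 5, 3
Ranks of variable 2: 2, 5, 4, 1, 6, 3
d = r₁ − r₂: 0, -4, 0, 5, -1, 0
d²: 0, 16, 0, 25, 1, 0; Σd² = 42
ρ = 1 − 6·42/(6·35) = 1 − 252/210 = -0.200

-0.200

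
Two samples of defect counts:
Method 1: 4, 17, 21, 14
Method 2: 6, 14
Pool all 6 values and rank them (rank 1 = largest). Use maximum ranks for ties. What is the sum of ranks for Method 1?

Sorted (descending): 21, 17, 14, 14, 6, 4
The 2 values of 14 occupy positions 3–4 → each gets rank 4.
Method 1 values → pooled ranks: 4→6, 17→2, 21→1, 14→4
Rank sum = 6 + 2 + 1 + 4 = 13

13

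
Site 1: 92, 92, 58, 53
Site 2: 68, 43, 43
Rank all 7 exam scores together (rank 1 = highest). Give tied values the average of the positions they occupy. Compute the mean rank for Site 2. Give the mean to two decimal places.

5.33

Sorted (descending): 92, 92, 68, 58, 53, 43, 43
The 2 values of 92 occupy positions 1–2 → average rank (1+2)/2 = 1.5.
The 2 values of 43 occupy positions 6–7 → average rank (6+7)/2 = 6.5.
Site 2 values → pooled ranks: 68→3, 43→6.5, 43→6.5
Mean rank = (3 + 6.5 + 6.5) / 3 = 5.33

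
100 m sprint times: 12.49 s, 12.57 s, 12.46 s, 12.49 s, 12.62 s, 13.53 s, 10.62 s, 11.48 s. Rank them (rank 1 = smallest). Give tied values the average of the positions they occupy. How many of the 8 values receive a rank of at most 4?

Sorted (ascending): 10.62, 11.48, 12.46, 12.49, 12.49, 12.57, 12.62, 13.53
The 2 values of 12.49 occupy positions 4–5 → average rank (4+5)/2 = 4.5.
Ranks ≤ 4: {1, 2, 3} → 3 values.

3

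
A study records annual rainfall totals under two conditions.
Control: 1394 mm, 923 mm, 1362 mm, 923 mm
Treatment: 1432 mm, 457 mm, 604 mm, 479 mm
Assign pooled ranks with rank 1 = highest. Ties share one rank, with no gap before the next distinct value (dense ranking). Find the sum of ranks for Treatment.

19

Sorted (descending): 1432, 1394, 1362, 923, 923, 604, 479, 457
The 2 values of 923 share dense rank 4.
Remaining distinct values take the next consecutive integers.
Treatment values → pooled ranks: 1432→1, 457→7, 604→5, 479→6
Rank sum = 1 + 7 + 5 + 6 = 19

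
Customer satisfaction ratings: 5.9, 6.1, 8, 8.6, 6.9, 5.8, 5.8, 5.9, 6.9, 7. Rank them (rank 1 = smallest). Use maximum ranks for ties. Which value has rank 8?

Sorted (ascending): 5.8, 5.8, 5.9, 5.9, 6.1, 6.9, 6.9, 7, 8, 8.6
The 2 values of 5.8 occupy positions 1–2 → each gets rank 2.
The 2 values of 5.9 occupy positions 3–4 → each gets rank 4.
The 2 values of 6.9 occupy positions 6–7 → each gets rank 7.
Rank 8 → value 7.

7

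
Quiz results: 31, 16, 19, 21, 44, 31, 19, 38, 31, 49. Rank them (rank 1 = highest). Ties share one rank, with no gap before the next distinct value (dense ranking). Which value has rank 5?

21

Sorted (descending): 49, 44, 38, 31, 31, 31, 21, 19, 19, 16
The 3 values of 31 share dense rank 4.
The 2 values of 19 share dense rank 6.
Remaining distinct values take the next consecutive integers.
Rank 5 → value 21.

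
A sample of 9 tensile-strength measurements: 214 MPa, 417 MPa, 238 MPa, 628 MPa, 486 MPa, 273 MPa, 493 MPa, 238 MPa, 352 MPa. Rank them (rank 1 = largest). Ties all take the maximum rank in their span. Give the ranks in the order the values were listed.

9, 4, 8, 1, 3, 6, 2, 8, 5

Sorted (descending): 628, 493, 486, 417, 352, 273, 238, 238, 214
The 2 values of 238 occupy positions 7–8 → each gets rank 8.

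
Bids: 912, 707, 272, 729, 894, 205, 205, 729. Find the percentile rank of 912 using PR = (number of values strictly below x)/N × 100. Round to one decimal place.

N = 8.
Strictly below 912: 7. Equal to 912: 1.
PR = 7/8 × 100 = 87.5

87.5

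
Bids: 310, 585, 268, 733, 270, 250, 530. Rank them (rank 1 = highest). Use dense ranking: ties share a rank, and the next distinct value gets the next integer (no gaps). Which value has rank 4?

Sorted (descending): 733, 585, 530, 310, 270, 268, 250
No ties — each value takes its position as its rank.
Rank 4 → value 310.

310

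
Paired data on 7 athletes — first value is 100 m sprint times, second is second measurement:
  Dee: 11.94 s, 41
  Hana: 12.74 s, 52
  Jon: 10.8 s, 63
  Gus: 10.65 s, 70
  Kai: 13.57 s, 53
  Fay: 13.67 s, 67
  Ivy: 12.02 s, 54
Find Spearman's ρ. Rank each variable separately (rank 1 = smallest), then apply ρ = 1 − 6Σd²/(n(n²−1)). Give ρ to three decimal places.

-0.214

Ranks of variable 1: 3, 5, 2, 1, 6, 7, 4
Ranks of variable 2: 1, 2, 5, 7, 3, 6, 4
d = r₁ − r₂: 2, 3, -3, -6, 3, 1, 0
d²: 4, 9, 9, 36, 9, 1, 0; Σd² = 68
ρ = 1 − 6·68/(7·48) = 1 − 408/336 = -0.214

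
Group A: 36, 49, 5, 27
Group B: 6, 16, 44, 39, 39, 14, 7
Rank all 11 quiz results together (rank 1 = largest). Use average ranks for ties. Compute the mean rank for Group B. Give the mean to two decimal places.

Sorted (descending): 49, 44, 39, 39, 36, 27, 16, 14, 7, 6, 5
The 2 values of 39 occupy positions 3–4 → average rank (3+4)/2 = 3.5.
Group B values → pooled ranks: 6→10, 16→7, 44→2, 39→3.5, 39→3.5, 14→8, 7→9
Mean rank = (10 + 7 + 2 + 3.5 + 3.5 + 8 + 9) / 7 = 6.14

6.14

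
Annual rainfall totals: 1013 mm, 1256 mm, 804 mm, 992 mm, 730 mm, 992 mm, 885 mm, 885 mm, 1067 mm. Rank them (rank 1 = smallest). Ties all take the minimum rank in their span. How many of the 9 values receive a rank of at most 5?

Sorted (ascending): 730, 804, 885, 885, 992, 992, 1013, 1067, 1256
The 2 values of 885 occupy positions 3–4 → each gets rank 3.
The 2 values of 992 occupy positions 5–6 → each gets rank 5.
Ranks ≤ 5: {1, 2, 3, 3, 5, 5} → 6 values.

6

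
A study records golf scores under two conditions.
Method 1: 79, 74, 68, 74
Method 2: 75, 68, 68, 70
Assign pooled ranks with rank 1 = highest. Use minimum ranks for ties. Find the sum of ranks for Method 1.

Sorted (descending): 79, 75, 74, 74, 70, 68, 68, 68
The 2 values of 74 occupy positions 3–4 → each gets rank 3.
The 3 values of 68 occupy positions 6–8 → each gets rank 6.
Method 1 values → pooled ranks: 79→1, 74→3, 68→6, 74→3
Rank sum = 1 + 3 + 6 + 3 = 13

13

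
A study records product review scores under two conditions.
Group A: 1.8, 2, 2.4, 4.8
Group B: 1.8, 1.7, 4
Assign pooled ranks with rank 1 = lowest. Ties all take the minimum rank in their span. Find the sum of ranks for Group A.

18

Sorted (ascending): 1.7, 1.8, 1.8, 2, 2.4, 4, 4.8
The 2 values of 1.8 occupy positions 2–3 → each gets rank 2.
Group A values → pooled ranks: 1.8→2, 2→4, 2.4→5, 4.8→7
Rank sum = 2 + 4 + 5 + 7 = 18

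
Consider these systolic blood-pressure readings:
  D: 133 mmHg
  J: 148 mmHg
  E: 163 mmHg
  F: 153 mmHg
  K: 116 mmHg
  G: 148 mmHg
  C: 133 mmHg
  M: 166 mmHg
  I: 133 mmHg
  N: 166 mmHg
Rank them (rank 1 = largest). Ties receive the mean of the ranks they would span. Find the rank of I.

8

Sorted (descending): 166, 166, 163, 153, 148, 148, 133, 133, 133, 116
The 2 values of 166 occupy positions 1–2 → average rank (1+2)/2 = 1.5.
The 2 values of 148 occupy positions 5–6 → average rank (5+6)/2 = 5.5.
The 3 values of 133 occupy positions 7–9 → average rank 8.
I has value 133 mmHg → rank 8.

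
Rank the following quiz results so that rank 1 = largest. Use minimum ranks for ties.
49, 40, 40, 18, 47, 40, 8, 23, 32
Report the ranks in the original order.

1, 3, 3, 8, 2, 3, 9, 7, 6

Sorted (descending): 49, 47, 40, 40, 40, 32, 23, 18, 8
The 3 values of 40 occupy positions 3–5 → each gets rank 3.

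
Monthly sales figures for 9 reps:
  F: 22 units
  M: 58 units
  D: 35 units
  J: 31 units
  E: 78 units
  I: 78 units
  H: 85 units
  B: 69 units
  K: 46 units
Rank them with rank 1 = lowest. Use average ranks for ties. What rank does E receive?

7.5

Sorted (ascending): 22, 31, 35, 46, 58, 69, 78, 78, 85
The 2 values of 78 occupy positions 7–8 → average rank (7+8)/2 = 7.5.
E has value 78 units → rank 7.5.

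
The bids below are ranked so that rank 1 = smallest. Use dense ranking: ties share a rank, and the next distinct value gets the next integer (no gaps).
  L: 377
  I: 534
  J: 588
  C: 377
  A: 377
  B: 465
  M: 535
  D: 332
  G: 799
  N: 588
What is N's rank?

Sorted (ascending): 332, 377, 377, 377, 465, 534, 535, 588, 588, 799
The 3 values of 377 share dense rank 2.
The 2 values of 588 share dense rank 6.
Remaining distinct values take the next consecutive integers.
N has value 588 → rank 6.

6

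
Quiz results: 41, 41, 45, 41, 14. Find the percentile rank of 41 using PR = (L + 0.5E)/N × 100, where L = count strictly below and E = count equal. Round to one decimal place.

50.0

N = 5.
Strictly below 41: 1. Equal to 41: 3.
PR = (1 + 0.5·3)/5 × 100 = 50.0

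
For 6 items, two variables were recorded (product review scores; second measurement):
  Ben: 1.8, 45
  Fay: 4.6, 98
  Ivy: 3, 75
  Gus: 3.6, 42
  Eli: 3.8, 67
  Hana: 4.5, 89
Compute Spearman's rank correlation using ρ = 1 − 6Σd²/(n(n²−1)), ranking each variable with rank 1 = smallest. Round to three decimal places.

0.714

Ranks of variable 1: 1, 6, 2, 3, 4, 5
Ranks of variable 2: 2, 6, 4, 1, 3, 5
d = r₁ − r₂: -1, 0, -2, 2, 1, 0
d²: 1, 0, 4, 4, 1, 0; Σd² = 10
ρ = 1 − 6·10/(6·35) = 1 − 60/210 = 0.714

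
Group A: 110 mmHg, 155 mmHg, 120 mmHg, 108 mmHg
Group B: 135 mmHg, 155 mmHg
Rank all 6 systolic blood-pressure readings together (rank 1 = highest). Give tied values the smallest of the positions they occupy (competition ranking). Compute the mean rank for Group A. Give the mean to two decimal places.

4.00

Sorted (descending): 155, 155, 135, 120, 110, 108
The 2 values of 155 occupy positions 1–2 → each gets rank 1.
Group A values → pooled ranks: 110→5, 155→1, 120→4, 108→6
Mean rank = (5 + 1 + 4 + 6) / 4 = 4.00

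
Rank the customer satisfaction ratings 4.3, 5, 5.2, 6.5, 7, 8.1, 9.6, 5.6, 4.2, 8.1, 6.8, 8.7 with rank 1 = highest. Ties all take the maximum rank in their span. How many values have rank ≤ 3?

2

Sorted (descending): 9.6, 8.7, 8.1, 8.1, 7, 6.8, 6.5, 5.6, 5.2, 5, 4.3, 4.2
The 2 values of 8.1 occupy positions 3–4 → each gets rank 4.
Ranks ≤ 3: {1, 2} → 2 values.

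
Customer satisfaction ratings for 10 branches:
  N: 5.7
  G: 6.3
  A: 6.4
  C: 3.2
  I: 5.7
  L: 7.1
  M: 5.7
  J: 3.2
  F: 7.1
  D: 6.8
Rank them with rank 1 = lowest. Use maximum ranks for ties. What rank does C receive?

2

Sorted (ascending): 3.2, 3.2, 5.7, 5.7, 5.7, 6.3, 6.4, 6.8, 7.1, 7.1
The 2 values of 3.2 occupy positions 1–2 → each gets rank 2.
The 3 values of 5.7 occupy positions 3–5 → each gets rank 5.
The 2 values of 7.1 occupy positions 9–10 → each gets rank 10.
C has value 3.2 → rank 2.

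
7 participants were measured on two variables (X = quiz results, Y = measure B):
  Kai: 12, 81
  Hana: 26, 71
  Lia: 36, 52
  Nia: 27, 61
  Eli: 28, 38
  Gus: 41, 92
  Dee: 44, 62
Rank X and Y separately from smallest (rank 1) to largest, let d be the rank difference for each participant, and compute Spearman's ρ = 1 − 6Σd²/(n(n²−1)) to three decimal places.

-0.107

Ranks of variable 1: 1, 2, 5, 3, 4, 6, 7
Ranks of variable 2: 6, 5, 2, 3, 1, 7, 4
d = r₁ − r₂: -5, -3, 3, 0, 3, -1, 3
d²: 25, 9, 9, 0, 9, 1, 9; Σd² = 62
ρ = 1 − 6·62/(7·48) = 1 − 372/336 = -0.107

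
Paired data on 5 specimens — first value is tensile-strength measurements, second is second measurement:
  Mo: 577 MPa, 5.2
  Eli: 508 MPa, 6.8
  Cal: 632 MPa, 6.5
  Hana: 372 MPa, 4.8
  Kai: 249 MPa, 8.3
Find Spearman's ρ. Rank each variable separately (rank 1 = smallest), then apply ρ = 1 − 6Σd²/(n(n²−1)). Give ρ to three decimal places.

Ranks of variable 1: 4, 3, 5, 2, 1
Ranks of variable 2: 2, 4, 3, 1, 5
d = r₁ − r₂: 2, -1, 2, 1, -4
d²: 4, 1, 4, 1, 16; Σd² = 26
ρ = 1 − 6·26/(5·24) = 1 − 156/120 = -0.300

-0.300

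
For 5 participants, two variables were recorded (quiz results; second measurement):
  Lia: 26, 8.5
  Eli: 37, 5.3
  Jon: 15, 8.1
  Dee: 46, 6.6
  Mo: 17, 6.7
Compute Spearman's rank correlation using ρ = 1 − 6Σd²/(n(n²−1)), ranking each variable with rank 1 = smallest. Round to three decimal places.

-0.600

Ranks of variable 1: 3, 4, 1, 5, 2
Ranks of variable 2: 5, 1, 4, 2, 3
d = r₁ − r₂: -2, 3, -3, 3, -1
d²: 4, 9, 9, 9, 1; Σd² = 32
ρ = 1 − 6·32/(5·24) = 1 − 192/120 = -0.600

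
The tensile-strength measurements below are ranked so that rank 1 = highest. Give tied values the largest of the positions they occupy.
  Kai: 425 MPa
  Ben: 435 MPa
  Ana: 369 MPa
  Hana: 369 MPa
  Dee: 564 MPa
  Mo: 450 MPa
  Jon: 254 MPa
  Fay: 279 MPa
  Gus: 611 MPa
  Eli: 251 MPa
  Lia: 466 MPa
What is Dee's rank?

Sorted (descending): 611, 564, 466, 450, 435, 425, 369, 369, 279, 254, 251
The 2 values of 369 occupy positions 7–8 → each gets rank 8.
Dee has value 564 MPa → rank 2.

2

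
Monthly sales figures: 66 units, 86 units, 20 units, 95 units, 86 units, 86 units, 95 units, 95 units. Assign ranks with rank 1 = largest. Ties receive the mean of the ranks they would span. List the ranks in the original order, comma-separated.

Sorted (descending): 95, 95, 95, 86, 86, 86, 66, 20
The 3 values of 95 occupy positions 1–3 → average rank 2.
The 3 values of 86 occupy positions 4–6 → average rank 5.

7, 5, 8, 2, 5, 5, 2, 2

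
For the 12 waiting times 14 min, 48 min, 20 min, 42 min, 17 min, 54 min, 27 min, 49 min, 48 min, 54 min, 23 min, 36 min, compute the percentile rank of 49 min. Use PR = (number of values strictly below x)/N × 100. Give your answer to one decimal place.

75.0

N = 12.
Strictly below 49: 9. Equal to 49: 1.
PR = 9/12 × 100 = 75.0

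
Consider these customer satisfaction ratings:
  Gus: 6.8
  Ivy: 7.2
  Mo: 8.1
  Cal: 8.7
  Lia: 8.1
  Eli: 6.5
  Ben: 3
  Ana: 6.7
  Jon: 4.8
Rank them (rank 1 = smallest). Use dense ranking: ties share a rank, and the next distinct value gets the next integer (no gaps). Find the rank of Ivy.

Sorted (ascending): 3, 4.8, 6.5, 6.7, 6.8, 7.2, 8.1, 8.1, 8.7
The 2 values of 8.1 share dense rank 7.
Remaining distinct values take the next consecutive integers.
Ivy has value 7.2 → rank 6.

6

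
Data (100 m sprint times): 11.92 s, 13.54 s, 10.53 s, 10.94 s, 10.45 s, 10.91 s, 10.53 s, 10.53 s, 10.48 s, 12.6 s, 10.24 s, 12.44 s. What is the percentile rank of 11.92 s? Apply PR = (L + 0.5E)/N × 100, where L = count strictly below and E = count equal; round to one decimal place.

70.8

N = 12.
Strictly below 11.92: 8. Equal to 11.92: 1.
PR = (8 + 0.5·1)/12 × 100 = 70.8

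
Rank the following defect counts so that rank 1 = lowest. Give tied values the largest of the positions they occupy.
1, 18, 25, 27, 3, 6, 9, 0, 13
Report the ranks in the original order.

Sorted (ascending): 0, 1, 3, 6, 9, 13, 18, 25, 27
No ties — each value takes its position as its rank.

2, 7, 8, 9, 3, 4, 5, 1, 6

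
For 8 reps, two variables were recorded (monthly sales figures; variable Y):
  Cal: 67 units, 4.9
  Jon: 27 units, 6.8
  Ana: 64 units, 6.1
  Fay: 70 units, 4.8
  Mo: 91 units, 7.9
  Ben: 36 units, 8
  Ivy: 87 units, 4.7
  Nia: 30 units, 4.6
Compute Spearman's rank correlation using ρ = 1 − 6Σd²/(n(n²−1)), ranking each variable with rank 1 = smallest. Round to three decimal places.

-0.048

Ranks of variable 1: 5, 1, 4, 6, 8, 3, 7, 2
Ranks of variable 2: 4, 6, 5, 3, 7, 8, 2, 1
d = r₁ − r₂: 1, -5, -1, 3, 1, -5, 5, 1
d²: 1, 25, 1, 9, 1, 25, 25, 1; Σd² = 88
ρ = 1 − 6·88/(8·63) = 1 − 528/504 = -0.048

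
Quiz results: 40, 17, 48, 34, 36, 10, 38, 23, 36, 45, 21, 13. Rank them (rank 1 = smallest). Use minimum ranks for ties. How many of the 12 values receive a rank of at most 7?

8

Sorted (ascending): 10, 13, 17, 21, 23, 34, 36, 36, 38, 40, 45, 48
The 2 values of 36 occupy positions 7–8 → each gets rank 7.
Ranks ≤ 7: {1, 2, 3, 4, 5, 6, 7, 7} → 8 values.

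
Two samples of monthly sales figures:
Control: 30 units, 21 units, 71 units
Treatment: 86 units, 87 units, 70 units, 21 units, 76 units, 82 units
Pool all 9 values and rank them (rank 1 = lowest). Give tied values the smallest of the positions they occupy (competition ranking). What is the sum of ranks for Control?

9

Sorted (ascending): 21, 21, 30, 70, 71, 76, 82, 86, 87
The 2 values of 21 occupy positions 1–2 → each gets rank 1.
Control values → pooled ranks: 30→3, 21→1, 71→5
Rank sum = 3 + 1 + 5 = 9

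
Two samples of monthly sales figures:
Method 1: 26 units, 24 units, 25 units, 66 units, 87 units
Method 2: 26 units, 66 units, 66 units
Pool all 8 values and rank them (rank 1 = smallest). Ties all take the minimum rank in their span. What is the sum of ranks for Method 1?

19

Sorted (ascending): 24, 25, 26, 26, 66, 66, 66, 87
The 2 values of 26 occupy positions 3–4 → each gets rank 3.
The 3 values of 66 occupy positions 5–7 → each gets rank 5.
Method 1 values → pooled ranks: 26→3, 24→1, 25→2, 66→5, 87→8
Rank sum = 3 + 1 + 2 + 5 + 8 = 19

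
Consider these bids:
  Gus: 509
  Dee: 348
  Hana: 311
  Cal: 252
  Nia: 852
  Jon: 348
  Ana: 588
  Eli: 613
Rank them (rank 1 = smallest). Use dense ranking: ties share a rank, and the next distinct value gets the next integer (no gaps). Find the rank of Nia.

Sorted (ascending): 252, 311, 348, 348, 509, 588, 613, 852
The 2 values of 348 share dense rank 3.
Remaining distinct values take the next consecutive integers.
Nia has value 852 → rank 7.

7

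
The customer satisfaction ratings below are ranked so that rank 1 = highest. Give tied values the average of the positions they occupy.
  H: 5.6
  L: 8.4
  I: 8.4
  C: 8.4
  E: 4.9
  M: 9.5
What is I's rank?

3

Sorted (descending): 9.5, 8.4, 8.4, 8.4, 5.6, 4.9
The 3 values of 8.4 occupy positions 2–4 → average rank 3.
I has value 8.4 → rank 3.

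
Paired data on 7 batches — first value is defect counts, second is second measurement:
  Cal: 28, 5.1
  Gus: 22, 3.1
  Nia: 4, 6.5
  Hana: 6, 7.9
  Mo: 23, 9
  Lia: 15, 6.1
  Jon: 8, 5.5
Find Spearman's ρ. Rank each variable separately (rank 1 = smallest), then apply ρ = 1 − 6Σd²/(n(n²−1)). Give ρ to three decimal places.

-0.321

Ranks of variable 1: 7, 5, 1, 2, 6, 4, 3
Ranks of variable 2: 2, 1, 5, 6, 7, 4, 3
d = r₁ − r₂: 5, 4, -4, -4, -1, 0, 0
d²: 25, 16, 16, 16, 1, 0, 0; Σd² = 74
ρ = 1 − 6·74/(7·48) = 1 − 444/336 = -0.321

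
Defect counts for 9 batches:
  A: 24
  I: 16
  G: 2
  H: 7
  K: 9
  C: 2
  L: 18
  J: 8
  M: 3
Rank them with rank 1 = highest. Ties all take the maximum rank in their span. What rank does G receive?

Sorted (descending): 24, 18, 16, 9, 8, 7, 3, 2, 2
The 2 values of 2 occupy positions 8–9 → each gets rank 9.
G has value 2 → rank 9.

9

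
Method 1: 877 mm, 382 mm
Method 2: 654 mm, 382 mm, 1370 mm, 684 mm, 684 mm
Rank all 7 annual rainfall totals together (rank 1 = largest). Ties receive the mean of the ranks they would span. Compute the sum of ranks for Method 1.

8.5

Sorted (descending): 1370, 877, 684, 684, 654, 382, 382
The 2 values of 684 occupy positions 3–4 → average rank (3+4)/2 = 3.5.
The 2 values of 382 occupy positions 6–7 → average rank (6+7)/2 = 6.5.
Method 1 values → pooled ranks: 877→2, 382→6.5
Rank sum = 2 + 6.5 = 8.5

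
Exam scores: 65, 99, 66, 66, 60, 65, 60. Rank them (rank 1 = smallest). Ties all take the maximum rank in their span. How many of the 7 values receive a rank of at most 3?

2

Sorted (ascending): 60, 60, 65, 65, 66, 66, 99
The 2 values of 60 occupy positions 1–2 → each gets rank 2.
The 2 values of 65 occupy positions 3–4 → each gets rank 4.
The 2 values of 66 occupy positions 5–6 → each gets rank 6.
Ranks ≤ 3: {2, 2} → 2 values.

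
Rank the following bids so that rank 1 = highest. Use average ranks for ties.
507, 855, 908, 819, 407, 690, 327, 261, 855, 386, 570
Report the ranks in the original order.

Sorted (descending): 908, 855, 855, 819, 690, 570, 507, 407, 386, 327, 261
The 2 values of 855 occupy positions 2–3 → average rank (2+3)/2 = 2.5.

7, 2.5, 1, 4, 8, 5, 10, 11, 2.5, 9, 6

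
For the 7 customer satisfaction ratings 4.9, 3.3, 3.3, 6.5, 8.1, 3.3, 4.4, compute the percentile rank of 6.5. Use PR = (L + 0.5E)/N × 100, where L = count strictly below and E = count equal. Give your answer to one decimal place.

78.6

N = 7.
Strictly below 6.5: 5. Equal to 6.5: 1.
PR = (5 + 0.5·1)/7 × 100 = 78.6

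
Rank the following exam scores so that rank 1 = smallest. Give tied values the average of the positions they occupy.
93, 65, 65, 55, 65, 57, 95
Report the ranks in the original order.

Sorted (ascending): 55, 57, 65, 65, 65, 93, 95
The 3 values of 65 occupy positions 3–5 → average rank 4.

6, 4, 4, 1, 4, 2, 7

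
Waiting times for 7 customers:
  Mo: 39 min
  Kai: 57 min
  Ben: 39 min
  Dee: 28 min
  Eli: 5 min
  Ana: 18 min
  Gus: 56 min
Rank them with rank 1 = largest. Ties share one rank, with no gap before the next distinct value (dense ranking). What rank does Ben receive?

3

Sorted (descending): 57, 56, 39, 39, 28, 18, 5
The 2 values of 39 share dense rank 3.
Remaining distinct values take the next consecutive integers.
Ben has value 39 min → rank 3.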